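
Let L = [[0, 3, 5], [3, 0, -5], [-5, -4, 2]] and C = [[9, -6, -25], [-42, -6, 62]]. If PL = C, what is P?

P = [[-2, 3, 0], [6, -4, 6]]

Since L sits to the right of P, P = CL⁻¹.
det L = -3, so L⁻¹ = [[20/3, 26/3, 5], [-19/3, -25/3, -5], [4, 5, 3]].
P = CL⁻¹ = [[9, -6, -25], [-42, -6, 62]] · [[20/3, 26/3, 5], [-19/3, -25/3, -5], [4, 5, 3]] = [[-2, 3, 0], [6, -4, 6]].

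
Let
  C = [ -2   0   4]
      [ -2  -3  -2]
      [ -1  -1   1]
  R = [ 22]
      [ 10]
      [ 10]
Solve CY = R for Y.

Left-multiplying both sides by C⁻¹ gives Y = C⁻¹R.
det C = 6, so C⁻¹ = [[-5/6, -2/3, 2], [2/3, 1/3, -2], [-1/6, -1/3, 1]].
Y = C⁻¹R = [[-5/6, -2/3, 2], [2/3, 1/3, -2], [-1/6, -1/3, 1]] · [[22], [10], [10]] = [[-5], [-2], [3]].

Y = [[-5], [-2], [3]]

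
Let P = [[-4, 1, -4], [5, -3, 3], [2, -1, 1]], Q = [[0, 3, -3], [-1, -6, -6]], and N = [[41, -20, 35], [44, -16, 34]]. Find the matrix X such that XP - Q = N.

XP = N + Q = [[41, -17, 32], [43, -22, 28]].
Right-multiplying both sides by P⁻¹ gives X = (N + Q)P⁻¹.
det P = -3; the adjugate gives P⁻¹ = [[0, -1, 3], [-1/3, -4/3, 8/3], [-1/3, 2/3, -7/3]].
X = (N + Q)P⁻¹ = [[-5, 3, 3], [-2, 5, 5]].

X = [[-5, 3, 3], [-2, 5, 5]]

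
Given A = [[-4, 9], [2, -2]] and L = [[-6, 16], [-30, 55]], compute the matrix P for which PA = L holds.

Right-multiplying both sides by A⁻¹ gives P = LA⁻¹.
det A = -10; the adjugate gives A⁻¹ = [[1/5, 9/10], [1/5, 2/5]].
P = LA⁻¹ = [[-6, 16], [-30, 55]] · [[1/5, 9/10], [1/5, 2/5]] = [[2, 1], [5, -5]].

P = [[2, 1], [5, -5]]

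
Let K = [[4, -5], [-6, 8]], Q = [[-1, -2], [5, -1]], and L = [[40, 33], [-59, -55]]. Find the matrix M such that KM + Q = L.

KM = L − Q = [[41, 35], [-64, -54]].
K is on the left of M, so left-multiply by K⁻¹: M = K⁻¹(L − Q).
det K = 2; the adjugate gives K⁻¹ = [[4, 5/2], [3, 2]].
M = K⁻¹(L − Q) = [[4, 5], [-5, -3]].

M = [[4, 5], [-5, -3]]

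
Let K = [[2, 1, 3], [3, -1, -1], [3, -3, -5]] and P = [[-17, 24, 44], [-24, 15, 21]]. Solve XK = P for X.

X = [[5, -4, -5], [-3, 0, -6]]

Since K sits to the right of X, X = PK⁻¹.
det K = -2, so K⁻¹ = [[-1, 2, -1], [-6, 19/2, -11/2], [3, -9/2, 5/2]].
X = PK⁻¹ = [[-17, 24, 44], [-24, 15, 21]] · [[-1, 2, -1], [-6, 19/2, -11/2], [3, -9/2, 5/2]] = [[5, -4, -5], [-3, 0, -6]].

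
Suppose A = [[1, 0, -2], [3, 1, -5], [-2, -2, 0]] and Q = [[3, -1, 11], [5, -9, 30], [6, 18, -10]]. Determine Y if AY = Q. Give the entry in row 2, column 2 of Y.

-4

A is on the left of Y, so left-multiply by A⁻¹: Y = A⁻¹Q.
A has determinant -2; A⁻¹ = [[5, -2, -1], [-5, 2, 1/2], [2, -1, -1/2]].
Y = A⁻¹Q = [[5, -2, -1], [-5, 2, 1/2], [2, -1, -1/2]] · [[3, -1, 11], [5, -9, 30], [6, 18, -10]] = [[-1, -5, 5], [-2, -4, 0], [-2, -2, -3]].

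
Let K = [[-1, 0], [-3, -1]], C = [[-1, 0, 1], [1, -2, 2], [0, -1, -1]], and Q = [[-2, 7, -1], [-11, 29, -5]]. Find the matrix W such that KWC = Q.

W = [[0, 2, 3], [-2, 3, 2]]

Isolating W: multiply by K⁻¹ from the left and C⁻¹ from the right, so W = K⁻¹QC⁻¹.
det K = 1, so K⁻¹ = [[-1, 0], [3, -1]].
det C = -5; the adjugate gives C⁻¹ = [[-4/5, 1/5, -2/5], [-1/5, -1/5, -3/5], [1/5, 1/5, -2/5]].
K⁻¹Q = [[2, -7, 1], [5, -8, 2]].
W = (K⁻¹Q)C⁻¹ = [[0, 2, 3], [-2, 3, 2]].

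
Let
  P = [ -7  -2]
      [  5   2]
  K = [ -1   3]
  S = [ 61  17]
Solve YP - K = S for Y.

Y = [[-5, 5]]

YP = S + K = [[60, 20]].
Right-multiplying both sides by P⁻¹ gives Y = (S + K)P⁻¹.
det P = -4; the adjugate gives P⁻¹ = [[-1/2, -1/2], [5/4, 7/4]].
Y = (S + K)P⁻¹ = [[-5, 5]].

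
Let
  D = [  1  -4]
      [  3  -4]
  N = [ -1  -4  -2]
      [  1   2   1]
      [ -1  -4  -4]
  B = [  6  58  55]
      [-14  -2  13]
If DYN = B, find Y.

Isolating Y: multiply by D⁻¹ from the left and N⁻¹ from the right, so Y = D⁻¹BN⁻¹.
det D = 8; the adjugate gives D⁻¹ = [[-1/2, 1/2], [-3/8, 1/8]].
det N = -4, so N⁻¹ = [[1, 2, 0], [-3/4, -1/2, 1/4], [1/2, 0, -1/2]].
D⁻¹B = [[-10, -30, -21], [-4, -22, -19]].
Y = (D⁻¹B)N⁻¹ = [[2, -5, 3], [3, 3, 4]].

Y = [[2, -5, 3], [3, 3, 4]]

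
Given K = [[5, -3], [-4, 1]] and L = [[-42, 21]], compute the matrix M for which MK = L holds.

M = [[-6, 3]]

K is on the right of M, so right-multiply by K⁻¹: M = LK⁻¹.
K has determinant -7; K⁻¹ = [[-1/7, -3/7], [-4/7, -5/7]].
M = LK⁻¹ = [[-42, 21]] · [[-1/7, -3/7], [-4/7, -5/7]] = [[-6, 3]].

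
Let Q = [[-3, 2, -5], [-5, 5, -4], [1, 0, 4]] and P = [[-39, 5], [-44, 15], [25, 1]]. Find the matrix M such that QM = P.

M = [[1, 1], [-3, 4], [6, 0]]

Left-multiplying both sides by Q⁻¹ gives M = Q⁻¹P.
det Q = -3; the adjugate gives Q⁻¹ = [[-20/3, 8/3, -17/3], [-16/3, 7/3, -13/3], [5/3, -2/3, 5/3]].
M = Q⁻¹P = [[-20/3, 8/3, -17/3], [-16/3, 7/3, -13/3], [5/3, -2/3, 5/3]] · [[-39, 5], [-44, 15], [25, 1]] = [[1, 1], [-3, 4], [6, 0]].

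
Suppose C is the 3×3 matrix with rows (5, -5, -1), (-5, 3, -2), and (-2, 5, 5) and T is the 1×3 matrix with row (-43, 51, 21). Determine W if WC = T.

Right-multiplying both sides by C⁻¹ gives W = TC⁻¹.
det C = -1; the adjugate gives C⁻¹ = [[-25, -20, -13], [-29, -23, -15], [19, 15, 10]].
W = TC⁻¹ = [[-43, 51, 21]] · [[-25, -20, -13], [-29, -23, -15], [19, 15, 10]] = [[-5, 2, 4]].

W = [[-5, 2, 4]]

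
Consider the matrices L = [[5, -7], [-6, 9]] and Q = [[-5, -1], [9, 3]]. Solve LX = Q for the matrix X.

X = [[6, 4], [5, 3]]

L is on the left of X, so left-multiply by L⁻¹: X = L⁻¹Q.
L has determinant 3; L⁻¹ = [[3, 7/3], [2, 5/3]].
X = L⁻¹Q = [[3, 7/3], [2, 5/3]] · [[-5, -1], [9, 3]] = [[6, 4], [5, 3]].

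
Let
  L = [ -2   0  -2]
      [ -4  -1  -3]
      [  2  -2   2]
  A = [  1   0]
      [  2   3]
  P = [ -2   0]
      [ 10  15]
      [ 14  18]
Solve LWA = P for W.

W = L⁻¹PA⁻¹ (apply L⁻¹ on the left and A⁻¹ on the right).
L has determinant -4; L⁻¹ = [[2, -1, 1/2], [-1/2, 0, -1/2], [-5/2, 1, -1/2]].
det A = 3, so A⁻¹ = [[1, 0], [-2/3, 1/3]].
L⁻¹P = [[-7, -6], [-6, -9], [8, 6]].
W = (L⁻¹P)A⁻¹ = [[-3, -2], [0, -3], [4, 2]].

W = [[-3, -2], [0, -3], [4, 2]]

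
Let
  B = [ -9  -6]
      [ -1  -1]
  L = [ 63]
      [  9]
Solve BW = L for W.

W = [[-3], [-6]]

Left-multiplying both sides by B⁻¹ gives W = B⁻¹L.
det B = 3; the adjugate gives B⁻¹ = [[-1/3, 2], [1/3, -3]].
W = B⁻¹L = [[-1/3, 2], [1/3, -3]] · [[63], [9]] = [[-3], [-6]].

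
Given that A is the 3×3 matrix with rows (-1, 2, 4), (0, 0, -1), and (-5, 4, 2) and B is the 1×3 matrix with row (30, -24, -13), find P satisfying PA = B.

Right-multiplying both sides by A⁻¹ gives P = BA⁻¹.
A has determinant 6; A⁻¹ = [[2/3, 2, -1/3], [5/6, 3, -1/6], [0, -1, 0]].
P = BA⁻¹ = [[30, -24, -13]] · [[2/3, 2, -1/3], [5/6, 3, -1/6], [0, -1, 0]] = [[0, 1, -6]].

P = [[0, 1, -6]]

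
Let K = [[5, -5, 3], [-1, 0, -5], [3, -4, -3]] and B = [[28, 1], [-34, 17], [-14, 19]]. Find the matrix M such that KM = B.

M = [[4, -2], [2, -4], [6, -3]]

Since K multiplies M on the left, M = K⁻¹B.
det K = 2; the adjugate gives K⁻¹ = [[-10, -27/2, 25/2], [-9, -12, 11], [2, 5/2, -5/2]].
M = K⁻¹B = [[-10, -27/2, 25/2], [-9, -12, 11], [2, 5/2, -5/2]] · [[28, 1], [-34, 17], [-14, 19]] = [[4, -2], [2, -4], [6, -3]].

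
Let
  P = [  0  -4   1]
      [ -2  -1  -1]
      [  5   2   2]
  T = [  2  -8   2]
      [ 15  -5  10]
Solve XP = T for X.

P is on the right of X, so right-multiply by P⁻¹: X = TP⁻¹.
det P = 5, so P⁻¹ = [[0, 2, 1], [-1/5, -1, -2/5], [1/5, -4, -8/5]].
X = TP⁻¹ = [[2, -8, 2], [15, -5, 10]] · [[0, 2, 1], [-1/5, -1, -2/5], [1/5, -4, -8/5]] = [[2, 4, 2], [3, -5, 1]].

X = [[2, 4, 2], [3, -5, 1]]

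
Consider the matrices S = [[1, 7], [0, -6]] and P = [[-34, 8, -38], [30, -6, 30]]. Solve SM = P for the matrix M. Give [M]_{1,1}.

S is on the left of M, so left-multiply by S⁻¹: M = S⁻¹P.
S has determinant -6; S⁻¹ = [[1, 7/6], [0, -1/6]].
M = S⁻¹P = [[1, 7/6], [0, -1/6]] · [[-34, 8, -38], [30, -6, 30]] = [[1, 1, -3], [-5, 1, -5]].

1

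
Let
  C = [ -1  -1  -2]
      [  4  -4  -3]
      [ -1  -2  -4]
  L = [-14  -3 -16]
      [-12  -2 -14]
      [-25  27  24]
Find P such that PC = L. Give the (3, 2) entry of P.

-6

Right-multiplying both sides by C⁻¹ gives P = LC⁻¹.
det C = -5, so C⁻¹ = [[-2, 0, 1], [-19/5, -2/5, 11/5], [12/5, 1/5, -8/5]].
P = LC⁻¹ = [[-14, -3, -16], [-12, -2, -14], [-25, 27, 24]] · [[-2, 0, 1], [-19/5, -2/5, 11/5], [12/5, 1/5, -8/5]] = [[1, -2, 5], [-2, -2, 6], [5, -6, -4]].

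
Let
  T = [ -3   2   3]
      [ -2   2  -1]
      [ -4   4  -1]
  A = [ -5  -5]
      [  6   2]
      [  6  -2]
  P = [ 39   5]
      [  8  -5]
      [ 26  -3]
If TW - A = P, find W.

W = [[-4, 1], [5, 0], [4, 1]]

TW = P + A = [[34, 0], [14, -3], [32, -5]].
T is on the left of W, so left-multiply by T⁻¹: W = T⁻¹(P + A).
det T = -2; the adjugate gives T⁻¹ = [[-1, -7, 4], [-1, -15/2, 9/2], [0, -2, 1]].
W = T⁻¹(P + A) = [[-4, 1], [5, 0], [4, 1]].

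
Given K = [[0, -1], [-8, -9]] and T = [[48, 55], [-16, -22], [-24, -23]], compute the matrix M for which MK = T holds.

Right-multiplying both sides by K⁻¹ gives M = TK⁻¹.
K has determinant -8; K⁻¹ = [[9/8, -1/8], [-1, 0]].
M = TK⁻¹ = [[48, 55], [-16, -22], [-24, -23]] · [[9/8, -1/8], [-1, 0]] = [[-1, -6], [4, 2], [-4, 3]].

M = [[-1, -6], [4, 2], [-4, 3]]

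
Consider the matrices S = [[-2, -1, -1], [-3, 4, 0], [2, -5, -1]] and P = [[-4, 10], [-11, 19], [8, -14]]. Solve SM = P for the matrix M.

Left-multiplying both sides by S⁻¹ gives M = S⁻¹P.
det S = 4, so S⁻¹ = [[-1, 1, 1], [-3/4, 1, 3/4], [7/4, -3, -11/4]].
M = S⁻¹P = [[-1, 1, 1], [-3/4, 1, 3/4], [7/4, -3, -11/4]] · [[-4, 10], [-11, 19], [8, -14]] = [[1, -5], [-2, 1], [4, -1]].

M = [[1, -5], [-2, 1], [4, -1]]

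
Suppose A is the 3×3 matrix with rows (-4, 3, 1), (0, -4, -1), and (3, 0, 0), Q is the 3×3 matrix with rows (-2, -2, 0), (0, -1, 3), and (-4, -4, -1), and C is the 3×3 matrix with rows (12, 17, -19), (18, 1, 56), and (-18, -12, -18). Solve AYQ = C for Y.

Y = [[3, -2, 0], [1, -4, 1], [-5, -1, 1]]

Isolating Y: multiply by A⁻¹ from the left and Q⁻¹ from the right, so Y = A⁻¹CQ⁻¹.
A has determinant 3; A⁻¹ = [[0, 0, 1/3], [-1, -1, -4/3], [4, 3, 16/3]].
det Q = -2; the adjugate gives Q⁻¹ = [[-13/2, 1, 3], [6, -1, -3], [2, 0, -1]].
A⁻¹C = [[-6, -4, -6], [-6, -2, -13], [6, 7, -4]].
Y = (A⁻¹C)Q⁻¹ = [[3, -2, 0], [1, -4, 1], [-5, -1, 1]].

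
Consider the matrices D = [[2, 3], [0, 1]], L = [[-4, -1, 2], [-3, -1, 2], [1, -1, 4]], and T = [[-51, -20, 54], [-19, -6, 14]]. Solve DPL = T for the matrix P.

P = [[2, -3, 2], [5, 0, 1]]

Isolating P: multiply by D⁻¹ from the left and L⁻¹ from the right, so P = D⁻¹TL⁻¹.
det D = 2; the adjugate gives D⁻¹ = [[1/2, -3/2], [0, 1]].
det L = 2; the adjugate gives L⁻¹ = [[-1, 1, 0], [7, -9, 1], [2, -5/2, 1/2]].
D⁻¹T = [[3, -1, 6], [-19, -6, 14]].
P = (D⁻¹T)L⁻¹ = [[2, -3, 2], [5, 0, 1]].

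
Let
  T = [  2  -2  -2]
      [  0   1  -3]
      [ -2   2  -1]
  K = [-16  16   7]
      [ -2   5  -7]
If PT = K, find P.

T is on the right of P, so right-multiply by T⁻¹: P = KT⁻¹.
T has determinant -6; T⁻¹ = [[-5/6, 1, -4/3], [-1, 1, -1], [-1/3, 0, -1/3]].
P = KT⁻¹ = [[-16, 16, 7], [-2, 5, -7]] · [[-5/6, 1, -4/3], [-1, 1, -1], [-1/3, 0, -1/3]] = [[-5, 0, 3], [-1, 3, 0]].

P = [[-5, 0, 3], [-1, 3, 0]]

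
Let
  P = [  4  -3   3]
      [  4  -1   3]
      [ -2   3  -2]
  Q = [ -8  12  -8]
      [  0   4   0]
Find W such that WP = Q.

P is on the right of W, so right-multiply by P⁻¹: W = QP⁻¹.
det P = -4; the adjugate gives P⁻¹ = [[7/4, -3/4, 3/2], [-1/2, 1/2, 0], [-5/2, 3/2, -2]].
W = QP⁻¹ = [[-8, 12, -8], [0, 4, 0]] · [[7/4, -3/4, 3/2], [-1/2, 1/2, 0], [-5/2, 3/2, -2]] = [[0, 0, 4], [-2, 2, 0]].

W = [[0, 0, 4], [-2, 2, 0]]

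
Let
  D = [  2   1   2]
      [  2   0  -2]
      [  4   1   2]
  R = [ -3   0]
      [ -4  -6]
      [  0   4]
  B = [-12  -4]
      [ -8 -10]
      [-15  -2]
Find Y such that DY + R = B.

Y = [[-3, -1], [-1, -4], [-1, 1]]

DY = B − R = [[-9, -4], [-4, -4], [-15, -6]].
Left-multiplying both sides by D⁻¹ gives Y = D⁻¹(B − R).
det D = -4; the adjugate gives D⁻¹ = [[-1/2, 0, 1/2], [3, 1, -2], [-1/2, -1/2, 1/2]].
Y = D⁻¹(B − R) = [[-3, -1], [-1, -4], [-1, 1]].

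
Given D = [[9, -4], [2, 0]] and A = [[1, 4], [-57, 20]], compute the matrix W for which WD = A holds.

W = [[-1, 5], [-5, -6]]

Since D sits to the right of W, W = AD⁻¹.
D has determinant 8; D⁻¹ = [[0, 1/2], [-1/4, 9/8]].
W = AD⁻¹ = [[1, 4], [-57, 20]] · [[0, 1/2], [-1/4, 9/8]] = [[-1, 5], [-5, -6]].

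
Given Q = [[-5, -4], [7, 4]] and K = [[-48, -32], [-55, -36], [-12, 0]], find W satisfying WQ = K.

W = [[4, -4], [4, -5], [-6, -6]]

Right-multiplying both sides by Q⁻¹ gives W = KQ⁻¹.
Q has determinant 8; Q⁻¹ = [[1/2, 1/2], [-7/8, -5/8]].
W = KQ⁻¹ = [[-48, -32], [-55, -36], [-12, 0]] · [[1/2, 1/2], [-7/8, -5/8]] = [[4, -4], [4, -5], [-6, -6]].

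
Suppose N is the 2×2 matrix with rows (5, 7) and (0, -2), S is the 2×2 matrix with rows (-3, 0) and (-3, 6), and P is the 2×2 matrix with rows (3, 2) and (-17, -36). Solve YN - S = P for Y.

YN = P + S = [[0, 2], [-20, -30]].
N is on the right of Y, so right-multiply by N⁻¹: Y = (P + S)N⁻¹.
N has determinant -10; N⁻¹ = [[1/5, 7/10], [0, -1/2]].
Y = (P + S)N⁻¹ = [[0, -1], [-4, 1]].

Y = [[0, -1], [-4, 1]]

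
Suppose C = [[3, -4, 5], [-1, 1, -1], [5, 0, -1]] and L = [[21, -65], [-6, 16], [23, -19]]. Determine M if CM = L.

Since C multiplies M on the left, M = C⁻¹L.
C has determinant -4; C⁻¹ = [[1/4, 1, 1/4], [3/2, 7, 1/2], [5/4, 5, 1/4]].
M = C⁻¹L = [[1/4, 1, 1/4], [3/2, 7, 1/2], [5/4, 5, 1/4]] · [[21, -65], [-6, 16], [23, -19]] = [[5, -5], [1, 5], [2, -6]].

M = [[5, -5], [1, 5], [2, -6]]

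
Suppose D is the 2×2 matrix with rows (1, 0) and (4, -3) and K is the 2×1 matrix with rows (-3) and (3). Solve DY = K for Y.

Y = [[-3], [-5]]

D is on the left of Y, so left-multiply by D⁻¹: Y = D⁻¹K.
D has determinant -3; D⁻¹ = [[1, 0], [4/3, -1/3]].
Y = D⁻¹K = [[1, 0], [4/3, -1/3]] · [[-3], [3]] = [[-3], [-5]].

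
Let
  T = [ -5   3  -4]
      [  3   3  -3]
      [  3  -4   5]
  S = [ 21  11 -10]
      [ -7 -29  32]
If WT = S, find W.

Since T sits to the right of W, W = ST⁻¹.
det T = -3; the adjugate gives T⁻¹ = [[-1, -1/3, -1], [8, 13/3, 9], [7, 11/3, 8]].
W = ST⁻¹ = [[21, 11, -10], [-7, -29, 32]] · [[-1, -1/3, -1], [8, 13/3, 9], [7, 11/3, 8]] = [[-3, 4, -2], [-1, -6, 2]].

W = [[-3, 4, -2], [-1, -6, 2]]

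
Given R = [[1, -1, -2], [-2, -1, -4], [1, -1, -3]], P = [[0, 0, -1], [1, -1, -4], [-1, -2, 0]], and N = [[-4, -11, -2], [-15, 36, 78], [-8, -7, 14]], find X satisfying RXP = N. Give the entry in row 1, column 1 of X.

X = R⁻¹NP⁻¹ (apply R⁻¹ on the left and P⁻¹ on the right).
R has determinant 3; R⁻¹ = [[-1/3, -1/3, 2/3], [-10/3, -1/3, 8/3], [1, 0, -1]].
P has determinant 3; P⁻¹ = [[-8/3, 2/3, -1/3], [4/3, -1/3, -1/3], [-1, 0, 0]].
R⁻¹N = [[1, -13, -16], [-3, 6, 18], [4, -4, -16]].
X = (R⁻¹N)P⁻¹ = [[-4, 5, 4], [-2, -4, -1], [0, 4, 0]].

-4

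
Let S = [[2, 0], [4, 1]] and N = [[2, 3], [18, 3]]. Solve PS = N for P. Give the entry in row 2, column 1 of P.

3

Right-multiplying both sides by S⁻¹ gives P = NS⁻¹.
det S = 2, so S⁻¹ = [[1/2, 0], [-2, 1]].
P = NS⁻¹ = [[2, 3], [18, 3]] · [[1/2, 0], [-2, 1]] = [[-5, 3], [3, 3]].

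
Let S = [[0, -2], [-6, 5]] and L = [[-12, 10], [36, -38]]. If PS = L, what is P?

P = [[0, 2], [4, -6]]

Since S sits to the right of P, P = LS⁻¹.
det S = -12; the adjugate gives S⁻¹ = [[-5/12, -1/6], [-1/2, 0]].
P = LS⁻¹ = [[-12, 10], [36, -38]] · [[-5/12, -1/6], [-1/2, 0]] = [[0, 2], [4, -6]].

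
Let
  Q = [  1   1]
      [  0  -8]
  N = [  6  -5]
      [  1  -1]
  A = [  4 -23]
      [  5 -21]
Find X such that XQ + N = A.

XQ = A − N = [[-2, -18], [4, -20]].
Q is on the right of X, so right-multiply by Q⁻¹: X = (A − N)Q⁻¹.
det Q = -8, so Q⁻¹ = [[1, 1/8], [0, -1/8]].
X = (A − N)Q⁻¹ = [[-2, 2], [4, 3]].

X = [[-2, 2], [4, 3]]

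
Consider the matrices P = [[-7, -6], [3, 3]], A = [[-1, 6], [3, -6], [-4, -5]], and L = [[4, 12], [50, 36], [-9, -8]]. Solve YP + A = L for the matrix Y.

Y = [[1, 4], [-5, 4], [2, 3]]

YP = L − A = [[5, 6], [47, 42], [-5, -3]].
Since P sits to the right of Y, Y = (L − A)P⁻¹.
det P = -3, so P⁻¹ = [[-1, -2], [1, 7/3]].
Y = (L − A)P⁻¹ = [[1, 4], [-5, 4], [2, 3]].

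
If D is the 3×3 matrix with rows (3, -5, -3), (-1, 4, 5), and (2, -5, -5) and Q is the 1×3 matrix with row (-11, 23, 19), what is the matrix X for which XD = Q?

Since D sits to the right of X, X = QD⁻¹.
det D = -1; the adjugate gives D⁻¹ = [[-5, 10, 13], [-5, 9, 12], [3, -5, -7]].
X = QD⁻¹ = [[-11, 23, 19]] · [[-5, 10, 13], [-5, 9, 12], [3, -5, -7]] = [[-3, 2, 0]].

X = [[-3, 2, 0]]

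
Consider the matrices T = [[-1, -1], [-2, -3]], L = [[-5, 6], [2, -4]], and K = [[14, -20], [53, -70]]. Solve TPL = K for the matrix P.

P = [[-3, -2], [5, 0]]

P = T⁻¹KL⁻¹ (apply T⁻¹ on the left and L⁻¹ on the right).
T has determinant 1; T⁻¹ = [[-3, 1], [2, -1]].
det L = 8, so L⁻¹ = [[-1/2, -3/4], [-1/4, -5/8]].
T⁻¹K = [[11, -10], [-25, 30]].
P = (T⁻¹K)L⁻¹ = [[-3, -2], [5, 0]].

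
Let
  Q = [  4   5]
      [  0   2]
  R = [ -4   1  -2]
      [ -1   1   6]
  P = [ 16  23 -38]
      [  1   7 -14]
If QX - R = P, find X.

X = [[3, 1, -5], [0, 4, -4]]

QX = P + R = [[12, 24, -40], [0, 8, -8]].
Since Q multiplies X on the left, X = Q⁻¹(P + R).
det Q = 8, so Q⁻¹ = [[1/4, -5/8], [0, 1/2]].
X = Q⁻¹(P + R) = [[3, 1, -5], [0, 4, -4]].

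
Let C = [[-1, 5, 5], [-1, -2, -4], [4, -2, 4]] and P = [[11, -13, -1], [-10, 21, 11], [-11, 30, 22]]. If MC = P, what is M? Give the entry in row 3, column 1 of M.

6

Since C sits to the right of M, M = PC⁻¹.
det C = 6, so C⁻¹ = [[-8/3, -5, -5/3], [-2, -4, -3/2], [5/3, 3, 7/6]].
M = PC⁻¹ = [[11, -13, -1], [-10, 21, 11], [-11, 30, 22]] · [[-8/3, -5, -5/3], [-2, -4, -3/2], [5/3, 3, 7/6]] = [[-5, -6, 0], [3, -1, -2], [6, 1, -1]].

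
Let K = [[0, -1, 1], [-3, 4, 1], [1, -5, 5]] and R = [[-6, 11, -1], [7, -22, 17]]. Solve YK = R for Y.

Y = [[-3, 2, 0], [-2, -1, 4]]

Right-multiplying both sides by K⁻¹ gives Y = RK⁻¹.
det K = -5; the adjugate gives K⁻¹ = [[-5, 0, 1], [-16/5, 1/5, 3/5], [-11/5, 1/5, 3/5]].
Y = RK⁻¹ = [[-6, 11, -1], [7, -22, 17]] · [[-5, 0, 1], [-16/5, 1/5, 3/5], [-11/5, 1/5, 3/5]] = [[-3, 2, 0], [-2, -1, 4]].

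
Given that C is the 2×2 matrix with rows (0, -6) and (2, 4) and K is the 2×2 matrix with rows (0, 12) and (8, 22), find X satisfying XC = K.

Right-multiplying both sides by C⁻¹ gives X = KC⁻¹.
det C = 12, so C⁻¹ = [[1/3, 1/2], [-1/6, 0]].
X = KC⁻¹ = [[0, 12], [8, 22]] · [[1/3, 1/2], [-1/6, 0]] = [[-2, 0], [-1, 4]].

X = [[-2, 0], [-1, 4]]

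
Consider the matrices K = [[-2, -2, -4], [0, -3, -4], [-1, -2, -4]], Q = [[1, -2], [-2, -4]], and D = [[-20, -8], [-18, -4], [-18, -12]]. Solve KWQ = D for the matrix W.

W = K⁻¹DQ⁻¹ (apply K⁻¹ on the left and Q⁻¹ on the right).
det K = -4; the adjugate gives K⁻¹ = [[-1, 0, 1], [-1, -1, 2], [3/4, 1/2, -3/2]].
det Q = -8; the adjugate gives Q⁻¹ = [[1/2, -1/4], [-1/4, -1/8]].
K⁻¹D = [[2, -4], [2, -12], [3, 10]].
W = (K⁻¹D)Q⁻¹ = [[2, 0], [4, 1], [-1, -2]].

W = [[2, 0], [4, 1], [-1, -2]]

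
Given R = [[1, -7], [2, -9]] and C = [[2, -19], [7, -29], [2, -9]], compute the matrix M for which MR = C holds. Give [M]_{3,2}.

1

Since R sits to the right of M, M = CR⁻¹.
det R = 5, so R⁻¹ = [[-9/5, 7/5], [-2/5, 1/5]].
M = CR⁻¹ = [[2, -19], [7, -29], [2, -9]] · [[-9/5, 7/5], [-2/5, 1/5]] = [[4, -1], [-1, 4], [0, 1]].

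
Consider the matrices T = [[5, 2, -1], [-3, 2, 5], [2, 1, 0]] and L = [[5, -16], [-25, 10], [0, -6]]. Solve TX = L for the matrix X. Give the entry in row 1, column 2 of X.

T is on the left of X, so left-multiply by T⁻¹: X = T⁻¹L.
det T = 2, so T⁻¹ = [[-5/2, -1/2, 6], [5, 1, -11], [-7/2, -1/2, 8]].
X = T⁻¹L = [[-5/2, -1/2, 6], [5, 1, -11], [-7/2, -1/2, 8]] · [[5, -16], [-25, 10], [0, -6]] = [[0, -1], [0, -4], [-5, 3]].

-1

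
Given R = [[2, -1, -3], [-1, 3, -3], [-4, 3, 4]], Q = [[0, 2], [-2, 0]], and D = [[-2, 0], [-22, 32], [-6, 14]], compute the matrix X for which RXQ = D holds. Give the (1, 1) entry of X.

-4

Left-multiply by R⁻¹ and right-multiply by Q⁻¹: X = R⁻¹DQ⁻¹.
det R = -1, so R⁻¹ = [[-21, 5, -12], [-16, 4, -9], [-9, 2, -5]].
Q has determinant 4; Q⁻¹ = [[0, -1/2], [1/2, 0]].
R⁻¹D = [[4, -8], [-2, 2], [4, -6]].
X = (R⁻¹D)Q⁻¹ = [[-4, -2], [1, 1], [-3, -2]].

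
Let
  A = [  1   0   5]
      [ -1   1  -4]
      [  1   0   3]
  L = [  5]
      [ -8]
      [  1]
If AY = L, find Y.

Y = [[-5], [-5], [2]]

A is on the left of Y, so left-multiply by A⁻¹: Y = A⁻¹L.
A has determinant -2; A⁻¹ = [[-3/2, 0, 5/2], [1/2, 1, 1/2], [1/2, 0, -1/2]].
Y = A⁻¹L = [[-3/2, 0, 5/2], [1/2, 1, 1/2], [1/2, 0, -1/2]] · [[5], [-8], [1]] = [[-5], [-5], [2]].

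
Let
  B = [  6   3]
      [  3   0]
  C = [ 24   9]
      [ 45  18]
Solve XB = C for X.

Right-multiplying both sides by B⁻¹ gives X = CB⁻¹.
B has determinant -9; B⁻¹ = [[0, 1/3], [1/3, -2/3]].
X = CB⁻¹ = [[24, 9], [45, 18]] · [[0, 1/3], [1/3, -2/3]] = [[3, 2], [6, 3]].

X = [[3, 2], [6, 3]]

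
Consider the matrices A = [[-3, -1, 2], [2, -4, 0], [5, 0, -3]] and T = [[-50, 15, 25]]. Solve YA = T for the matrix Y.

Y = [[5, -5, -5]]

Right-multiplying both sides by A⁻¹ gives Y = TA⁻¹.
det A = -2; the adjugate gives A⁻¹ = [[-6, 3/2, -4], [-3, 1/2, -2], [-10, 5/2, -7]].
Y = TA⁻¹ = [[-50, 15, 25]] · [[-6, 3/2, -4], [-3, 1/2, -2], [-10, 5/2, -7]] = [[5, -5, -5]].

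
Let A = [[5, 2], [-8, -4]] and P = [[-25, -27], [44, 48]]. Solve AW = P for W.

Left-multiplying both sides by A⁻¹ gives W = A⁻¹P.
det A = -4; the adjugate gives A⁻¹ = [[1, 1/2], [-2, -5/4]].
W = A⁻¹P = [[1, 1/2], [-2, -5/4]] · [[-25, -27], [44, 48]] = [[-3, -3], [-5, -6]].

W = [[-3, -3], [-5, -6]]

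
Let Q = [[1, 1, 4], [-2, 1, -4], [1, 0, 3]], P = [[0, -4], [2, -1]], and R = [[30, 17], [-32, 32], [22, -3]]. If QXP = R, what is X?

X = Q⁻¹RP⁻¹ (apply Q⁻¹ on the left and P⁻¹ on the right).
det Q = 1, so Q⁻¹ = [[3, -3, -8], [2, -1, -4], [-1, 1, 3]].
P has determinant 8; P⁻¹ = [[-1/8, 1/2], [-1/4, 0]].
Q⁻¹R = [[10, -21], [4, 14], [4, 6]].
X = (Q⁻¹R)P⁻¹ = [[4, 5], [-4, 2], [-2, 2]].

X = [[4, 5], [-4, 2], [-2, 2]]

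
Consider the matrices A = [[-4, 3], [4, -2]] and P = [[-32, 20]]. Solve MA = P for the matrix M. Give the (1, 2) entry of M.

-4

Since A sits to the right of M, M = PA⁻¹.
det A = -4, so A⁻¹ = [[1/2, 3/4], [1, 1]].
M = PA⁻¹ = [[-32, 20]] · [[1/2, 3/4], [1, 1]] = [[4, -4]].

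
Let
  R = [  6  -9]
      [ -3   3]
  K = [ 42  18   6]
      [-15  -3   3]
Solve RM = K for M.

Since R multiplies M on the left, M = R⁻¹K.
det R = -9; the adjugate gives R⁻¹ = [[-1/3, -1], [-1/3, -2/3]].
M = R⁻¹K = [[-1/3, -1], [-1/3, -2/3]] · [[42, 18, 6], [-15, -3, 3]] = [[1, -3, -5], [-4, -4, -4]].

M = [[1, -3, -5], [-4, -4, -4]]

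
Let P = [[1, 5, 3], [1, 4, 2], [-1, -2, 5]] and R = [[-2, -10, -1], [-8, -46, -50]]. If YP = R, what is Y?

Right-multiplying both sides by P⁻¹ gives Y = RP⁻¹.
P has determinant -5; P⁻¹ = [[-24/5, 31/5, 2/5], [7/5, -8/5, -1/5], [-2/5, 3/5, 1/5]].
Y = RP⁻¹ = [[-2, -10, -1], [-8, -46, -50]] · [[-24/5, 31/5, 2/5], [7/5, -8/5, -1/5], [-2/5, 3/5, 1/5]] = [[-4, 3, 1], [-6, -6, -4]].

Y = [[-4, 3, 1], [-6, -6, -4]]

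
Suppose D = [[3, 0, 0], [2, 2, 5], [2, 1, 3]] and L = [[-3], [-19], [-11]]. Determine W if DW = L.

D is on the left of W, so left-multiply by D⁻¹: W = D⁻¹L.
D has determinant 3; D⁻¹ = [[1/3, 0, 0], [4/3, 3, -5], [-2/3, -1, 2]].
W = D⁻¹L = [[1/3, 0, 0], [4/3, 3, -5], [-2/3, -1, 2]] · [[-3], [-19], [-11]] = [[-1], [-6], [-1]].

W = [[-1], [-6], [-1]]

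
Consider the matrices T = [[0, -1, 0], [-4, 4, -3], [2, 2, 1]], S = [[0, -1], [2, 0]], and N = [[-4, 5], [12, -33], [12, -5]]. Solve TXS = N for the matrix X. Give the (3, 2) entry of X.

-2

X = T⁻¹NS⁻¹ (apply T⁻¹ on the left and S⁻¹ on the right).
det T = 2, so T⁻¹ = [[5, 1/2, 3/2], [-1, 0, 0], [-8, -1, -2]].
det S = 2, so S⁻¹ = [[0, 1/2], [-1, 0]].
T⁻¹N = [[4, 1], [4, -5], [-4, 3]].
X = (T⁻¹N)S⁻¹ = [[-1, 2], [5, 2], [-3, -2]].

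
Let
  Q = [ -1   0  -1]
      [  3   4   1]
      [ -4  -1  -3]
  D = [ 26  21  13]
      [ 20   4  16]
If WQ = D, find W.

Right-multiplying both sides by Q⁻¹ gives W = DQ⁻¹.
det Q = -2, so Q⁻¹ = [[11/2, -1/2, -2], [-5/2, 1/2, 1], [-13/2, 1/2, 2]].
W = DQ⁻¹ = [[26, 21, 13], [20, 4, 16]] · [[11/2, -1/2, -2], [-5/2, 1/2, 1], [-13/2, 1/2, 2]] = [[6, 4, -5], [-4, 0, -4]].

W = [[6, 4, -5], [-4, 0, -4]]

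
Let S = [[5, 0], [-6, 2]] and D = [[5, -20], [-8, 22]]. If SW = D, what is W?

Left-multiplying both sides by S⁻¹ gives W = S⁻¹D.
S has determinant 10; S⁻¹ = [[1/5, 0], [3/5, 1/2]].
W = S⁻¹D = [[1/5, 0], [3/5, 1/2]] · [[5, -20], [-8, 22]] = [[1, -4], [-1, -1]].

W = [[1, -4], [-1, -1]]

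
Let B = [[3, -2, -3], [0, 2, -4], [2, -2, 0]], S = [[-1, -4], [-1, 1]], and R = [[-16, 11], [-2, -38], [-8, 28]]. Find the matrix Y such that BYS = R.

Y = [[-4, 3], [-2, -3], [-3, 0]]

Left-multiply by B⁻¹ and right-multiply by S⁻¹: Y = B⁻¹RS⁻¹.
det B = 4, so B⁻¹ = [[-2, 3/2, 7/2], [-2, 3/2, 3], [-1, 1/2, 3/2]].
det S = -5; the adjugate gives S⁻¹ = [[-1/5, -4/5], [-1/5, 1/5]].
B⁻¹R = [[1, 19], [5, 5], [3, 12]].
Y = (B⁻¹R)S⁻¹ = [[-4, 3], [-2, -3], [-3, 0]].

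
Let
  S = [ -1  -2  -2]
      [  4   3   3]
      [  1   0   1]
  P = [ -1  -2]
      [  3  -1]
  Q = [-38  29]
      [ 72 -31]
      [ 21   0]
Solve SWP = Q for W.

W = [[-3, 1], [5, 2], [0, 5]]

W = S⁻¹QP⁻¹ (apply S⁻¹ on the left and P⁻¹ on the right).
det S = 5, so S⁻¹ = [[3/5, 2/5, 0], [-1/5, 1/5, -1], [-3/5, -2/5, 1]].
det P = 7; the adjugate gives P⁻¹ = [[-1/7, 2/7], [-3/7, -1/7]].
S⁻¹Q = [[6, 5], [1, -12], [15, -5]].
W = (S⁻¹Q)P⁻¹ = [[-3, 1], [5, 2], [0, 5]].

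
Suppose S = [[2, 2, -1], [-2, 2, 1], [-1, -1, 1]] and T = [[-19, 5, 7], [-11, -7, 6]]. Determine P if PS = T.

Right-multiplying both sides by S⁻¹ gives P = TS⁻¹.
det S = 4; the adjugate gives S⁻¹ = [[3/4, -1/4, 1], [1/4, 1/4, 0], [1, 0, 2]].
P = TS⁻¹ = [[-19, 5, 7], [-11, -7, 6]] · [[3/4, -1/4, 1], [1/4, 1/4, 0], [1, 0, 2]] = [[-6, 6, -5], [-4, 1, 1]].

P = [[-6, 6, -5], [-4, 1, 1]]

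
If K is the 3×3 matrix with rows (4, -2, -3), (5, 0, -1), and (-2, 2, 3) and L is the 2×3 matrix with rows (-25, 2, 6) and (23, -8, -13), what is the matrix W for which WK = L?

W = [[-4, -3, -3], [5, 1, 1]]

Since K sits to the right of W, W = LK⁻¹.
K has determinant 4; K⁻¹ = [[1/2, 0, 1/2], [-13/4, 3/2, -11/4], [5/2, -1, 5/2]].
W = LK⁻¹ = [[-25, 2, 6], [23, -8, -13]] · [[1/2, 0, 1/2], [-13/4, 3/2, -11/4], [5/2, -1, 5/2]] = [[-4, -3, -3], [5, 1, 1]].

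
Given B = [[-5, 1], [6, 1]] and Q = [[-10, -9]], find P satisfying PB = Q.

B is on the right of P, so right-multiply by B⁻¹: P = QB⁻¹.
det B = -11, so B⁻¹ = [[-1/11, 1/11], [6/11, 5/11]].
P = QB⁻¹ = [[-10, -9]] · [[-1/11, 1/11], [6/11, 5/11]] = [[-4, -5]].

P = [[-4, -5]]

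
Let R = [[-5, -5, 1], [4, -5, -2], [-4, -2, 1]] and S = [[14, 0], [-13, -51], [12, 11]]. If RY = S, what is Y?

Y = [[-5, -4], [1, 5], [-6, 5]]

Left-multiplying both sides by R⁻¹ gives Y = R⁻¹S.
R has determinant -3; R⁻¹ = [[3, -1, -5], [-4/3, 1/3, 2], [28/3, -10/3, -15]].
Y = R⁻¹S = [[3, -1, -5], [-4/3, 1/3, 2], [28/3, -10/3, -15]] · [[14, 0], [-13, -51], [12, 11]] = [[-5, -4], [1, 5], [-6, 5]].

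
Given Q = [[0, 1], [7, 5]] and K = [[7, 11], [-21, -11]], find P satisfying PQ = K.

Since Q sits to the right of P, P = KQ⁻¹.
det Q = -7, so Q⁻¹ = [[-5/7, 1/7], [1, 0]].
P = KQ⁻¹ = [[7, 11], [-21, -11]] · [[-5/7, 1/7], [1, 0]] = [[6, 1], [4, -3]].

P = [[6, 1], [4, -3]]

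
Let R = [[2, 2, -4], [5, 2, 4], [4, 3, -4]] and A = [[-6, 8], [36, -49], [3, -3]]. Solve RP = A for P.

Since R multiplies P on the left, P = R⁻¹A.
det R = 4; the adjugate gives R⁻¹ = [[-5, -1, 4], [9, 2, -7], [7/4, 1/2, -3/2]].
P = R⁻¹A = [[-5, -1, 4], [9, 2, -7], [7/4, 1/2, -3/2]] · [[-6, 8], [36, -49], [3, -3]] = [[6, -3], [-3, -5], [3, -6]].

P = [[6, -3], [-3, -5], [3, -6]]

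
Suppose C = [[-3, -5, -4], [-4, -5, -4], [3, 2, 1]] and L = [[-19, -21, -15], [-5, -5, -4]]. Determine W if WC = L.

C is on the right of W, so right-multiply by C⁻¹: W = LC⁻¹.
C has determinant 3; C⁻¹ = [[1, -1, 0], [-8/3, 3, 4/3], [7/3, -3, -5/3]].
W = LC⁻¹ = [[-19, -21, -15], [-5, -5, -4]] · [[1, -1, 0], [-8/3, 3, 4/3], [7/3, -3, -5/3]] = [[2, 1, -3], [-1, 2, 0]].

W = [[2, 1, -3], [-1, 2, 0]]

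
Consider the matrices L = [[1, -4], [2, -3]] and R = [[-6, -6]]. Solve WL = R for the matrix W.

L is on the right of W, so right-multiply by L⁻¹: W = RL⁻¹.
det L = 5, so L⁻¹ = [[-3/5, 4/5], [-2/5, 1/5]].
W = RL⁻¹ = [[-6, -6]] · [[-3/5, 4/5], [-2/5, 1/5]] = [[6, -6]].

W = [[6, -6]]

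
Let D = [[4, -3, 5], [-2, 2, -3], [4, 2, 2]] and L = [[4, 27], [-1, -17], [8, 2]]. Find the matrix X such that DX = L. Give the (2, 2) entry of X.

-2

D is on the left of X, so left-multiply by D⁻¹: X = D⁻¹L.
det D = 4; the adjugate gives D⁻¹ = [[5/2, 4, -1/4], [-2, -3, 1/2], [-3, -5, 1/2]].
X = D⁻¹L = [[5/2, 4, -1/4], [-2, -3, 1/2], [-3, -5, 1/2]] · [[4, 27], [-1, -17], [8, 2]] = [[4, -1], [-1, -2], [-3, 5]].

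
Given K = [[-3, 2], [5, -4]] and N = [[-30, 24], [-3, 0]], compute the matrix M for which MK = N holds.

M = [[0, -6], [6, 3]]

K is on the right of M, so right-multiply by K⁻¹: M = NK⁻¹.
K has determinant 2; K⁻¹ = [[-2, -1], [-5/2, -3/2]].
M = NK⁻¹ = [[-30, 24], [-3, 0]] · [[-2, -1], [-5/2, -3/2]] = [[0, -6], [6, 3]].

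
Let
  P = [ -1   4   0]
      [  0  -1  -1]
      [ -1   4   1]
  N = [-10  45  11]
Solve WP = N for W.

P is on the right of W, so right-multiply by P⁻¹: W = NP⁻¹.
det P = 1; the adjugate gives P⁻¹ = [[3, -4, -4], [1, -1, -1], [-1, 0, 1]].
W = NP⁻¹ = [[-10, 45, 11]] · [[3, -4, -4], [1, -1, -1], [-1, 0, 1]] = [[4, -5, 6]].

W = [[4, -5, 6]]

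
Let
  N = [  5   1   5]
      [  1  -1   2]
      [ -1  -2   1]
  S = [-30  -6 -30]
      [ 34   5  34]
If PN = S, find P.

Right-multiplying both sides by N⁻¹ gives P = SN⁻¹.
N has determinant -3; N⁻¹ = [[-1, 11/3, -7/3], [1, -10/3, 5/3], [1, -3, 2]].
P = SN⁻¹ = [[-30, -6, -30], [34, 5, 34]] · [[-1, 11/3, -7/3], [1, -10/3, 5/3], [1, -3, 2]] = [[-6, 0, 0], [5, 6, -3]].

P = [[-6, 0, 0], [5, 6, -3]]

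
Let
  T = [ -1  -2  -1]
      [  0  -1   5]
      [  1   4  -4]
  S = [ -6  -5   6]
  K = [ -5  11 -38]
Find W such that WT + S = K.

W = [[4, -4, 5]]

WT = K − S = [[1, 16, -44]].
Since T sits to the right of W, W = (K − S)T⁻¹.
det T = 5, so T⁻¹ = [[-16/5, -12/5, -11/5], [1, 1, 1], [1/5, 2/5, 1/5]].
W = (K − S)T⁻¹ = [[4, -4, 5]].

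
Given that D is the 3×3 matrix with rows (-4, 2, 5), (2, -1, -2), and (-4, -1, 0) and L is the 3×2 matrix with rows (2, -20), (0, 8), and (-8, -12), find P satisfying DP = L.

D is on the left of P, so left-multiply by D⁻¹: P = D⁻¹L.
det D = -6, so D⁻¹ = [[1/3, 5/6, -1/6], [-4/3, -10/3, -1/3], [1, 2, 0]].
P = D⁻¹L = [[1/3, 5/6, -1/6], [-4/3, -10/3, -1/3], [1, 2, 0]] · [[2, -20], [0, 8], [-8, -12]] = [[2, 2], [0, 4], [2, -4]].

P = [[2, 2], [0, 4], [2, -4]]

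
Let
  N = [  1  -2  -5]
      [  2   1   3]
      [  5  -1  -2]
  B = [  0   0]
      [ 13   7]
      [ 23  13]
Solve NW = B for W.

Left-multiplying both sides by N⁻¹ gives W = N⁻¹B.
N has determinant -2; N⁻¹ = [[-1/2, -1/2, 1/2], [-19/2, -23/2, 13/2], [7/2, 9/2, -5/2]].
W = N⁻¹B = [[-1/2, -1/2, 1/2], [-19/2, -23/2, 13/2], [7/2, 9/2, -5/2]] · [[0, 0], [13, 7], [23, 13]] = [[5, 3], [0, 4], [1, -1]].

W = [[5, 3], [0, 4], [1, -1]]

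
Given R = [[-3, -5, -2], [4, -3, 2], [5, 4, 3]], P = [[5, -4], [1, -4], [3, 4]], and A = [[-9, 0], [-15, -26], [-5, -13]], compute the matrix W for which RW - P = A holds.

W = [[-2, -2], [2, 4], [0, -5]]

RW = A + P = [[-4, -4], [-14, -30], [-2, -9]].
Left-multiplying both sides by R⁻¹ gives W = R⁻¹(A + P).
det R = -1; the adjugate gives R⁻¹ = [[17, -7, 16], [2, -1, 2], [-31, 13, -29]].
W = R⁻¹(A + P) = [[-2, -2], [2, 4], [0, -5]].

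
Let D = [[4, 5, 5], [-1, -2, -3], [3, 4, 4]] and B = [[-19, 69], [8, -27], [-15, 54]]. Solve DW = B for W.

W = [[-1, 6], [-2, 6], [-1, 3]]

Left-multiplying both sides by D⁻¹ gives W = D⁻¹B.
det D = 1; the adjugate gives D⁻¹ = [[4, 0, -5], [-5, 1, 7], [2, -1, -3]].
W = D⁻¹B = [[4, 0, -5], [-5, 1, 7], [2, -1, -3]] · [[-19, 69], [8, -27], [-15, 54]] = [[-1, 6], [-2, 6], [-1, 3]].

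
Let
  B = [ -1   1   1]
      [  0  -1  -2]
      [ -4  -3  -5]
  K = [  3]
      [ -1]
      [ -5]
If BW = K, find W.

Left-multiplying both sides by B⁻¹ gives W = B⁻¹K.
det B = 5; the adjugate gives B⁻¹ = [[-1/5, 2/5, -1/5], [8/5, 9/5, -2/5], [-4/5, -7/5, 1/5]].
W = B⁻¹K = [[-1/5, 2/5, -1/5], [8/5, 9/5, -2/5], [-4/5, -7/5, 1/5]] · [[3], [-1], [-5]] = [[0], [5], [-2]].

W = [[0], [5], [-2]]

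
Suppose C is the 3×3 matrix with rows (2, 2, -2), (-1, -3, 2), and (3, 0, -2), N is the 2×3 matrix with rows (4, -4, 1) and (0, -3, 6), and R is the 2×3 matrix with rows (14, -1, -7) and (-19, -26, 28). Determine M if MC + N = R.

M = [[0, -1, 3], [-4, 5, -2]]

MC = R − N = [[10, 3, -8], [-19, -23, 22]].
Right-multiplying both sides by C⁻¹ gives M = (R − N)C⁻¹.
C has determinant 2; C⁻¹ = [[3, 2, -1], [2, 1, -1], [9/2, 3, -2]].
M = (R − N)C⁻¹ = [[0, -1, 3], [-4, 5, -2]].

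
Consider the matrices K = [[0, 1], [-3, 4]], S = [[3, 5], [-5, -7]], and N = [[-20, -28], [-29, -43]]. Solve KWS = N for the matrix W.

Isolating W: multiply by K⁻¹ from the left and S⁻¹ from the right, so W = K⁻¹NS⁻¹.
det K = 3, so K⁻¹ = [[4/3, -1/3], [1, 0]].
S has determinant 4; S⁻¹ = [[-7/4, -5/4], [5/4, 3/4]].
K⁻¹N = [[-17, -23], [-20, -28]].
W = (K⁻¹N)S⁻¹ = [[1, 4], [0, 4]].

W = [[1, 4], [0, 4]]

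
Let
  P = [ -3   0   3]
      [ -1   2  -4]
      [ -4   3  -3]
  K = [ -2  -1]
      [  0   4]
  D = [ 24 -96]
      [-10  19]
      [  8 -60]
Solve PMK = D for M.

M = [[1, 4], [-3, -5], [-3, -5]]

Isolating M: multiply by P⁻¹ from the left and K⁻¹ from the right, so M = P⁻¹DK⁻¹.
det P = -3, so P⁻¹ = [[-2, -3, 2], [-13/3, -7, 5], [-5/3, -3, 2]].
det K = -8, so K⁻¹ = [[-1/2, -1/8], [0, 1/4]].
P⁻¹D = [[-2, 15], [6, -17], [6, -17]].
M = (P⁻¹D)K⁻¹ = [[1, 4], [-3, -5], [-3, -5]].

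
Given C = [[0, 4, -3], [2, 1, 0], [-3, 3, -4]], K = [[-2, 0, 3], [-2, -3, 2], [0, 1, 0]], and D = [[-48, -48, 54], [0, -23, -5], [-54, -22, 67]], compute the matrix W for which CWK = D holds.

Left-multiply by C⁻¹ and right-multiply by K⁻¹: W = C⁻¹DK⁻¹.
det C = 5, so C⁻¹ = [[-4/5, 7/5, 3/5], [8/5, -9/5, -6/5], [9/5, -12/5, -8/5]].
det K = -2; the adjugate gives K⁻¹ = [[1, -3/2, -9/2], [0, 0, 1], [1, -1, -3]].
C⁻¹D = [[6, -7, -10], [-12, -9, 15], [0, 4, 2]].
W = (C⁻¹D)K⁻¹ = [[-4, 1, -4], [3, 3, 0], [2, -2, -2]].

W = [[-4, 1, -4], [3, 3, 0], [2, -2, -2]]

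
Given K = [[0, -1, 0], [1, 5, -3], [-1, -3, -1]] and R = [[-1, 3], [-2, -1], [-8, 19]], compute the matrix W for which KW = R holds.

Left-multiplying both sides by K⁻¹ gives W = K⁻¹R.
det K = -4; the adjugate gives K⁻¹ = [[7/2, 1/4, -3/4], [-1, 0, 0], [-1/2, -1/4, -1/4]].
W = K⁻¹R = [[7/2, 1/4, -3/4], [-1, 0, 0], [-1/2, -1/4, -1/4]] · [[-1, 3], [-2, -1], [-8, 19]] = [[2, -4], [1, -3], [3, -6]].

W = [[2, -4], [1, -3], [3, -6]]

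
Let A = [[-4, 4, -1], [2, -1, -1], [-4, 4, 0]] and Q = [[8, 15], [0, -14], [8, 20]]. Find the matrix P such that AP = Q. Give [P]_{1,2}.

Left-multiplying both sides by A⁻¹ gives P = A⁻¹Q.
det A = -4; the adjugate gives A⁻¹ = [[-1, 1, 5/4], [-1, 1, 3/2], [-1, 0, 1]].
P = A⁻¹Q = [[-1, 1, 5/4], [-1, 1, 3/2], [-1, 0, 1]] · [[8, 15], [0, -14], [8, 20]] = [[2, -4], [4, 1], [0, 5]].

-4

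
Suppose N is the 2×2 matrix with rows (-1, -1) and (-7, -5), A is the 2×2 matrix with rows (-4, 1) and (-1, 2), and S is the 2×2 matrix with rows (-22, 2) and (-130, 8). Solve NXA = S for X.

X = [[-3, 2], [-3, 0]]

X = N⁻¹SA⁻¹ (apply N⁻¹ on the left and A⁻¹ on the right).
det N = -2; the adjugate gives N⁻¹ = [[5/2, -1/2], [-7/2, 1/2]].
A has determinant -7; A⁻¹ = [[-2/7, 1/7], [-1/7, 4/7]].
N⁻¹S = [[10, 1], [12, -3]].
X = (N⁻¹S)A⁻¹ = [[-3, 2], [-3, 0]].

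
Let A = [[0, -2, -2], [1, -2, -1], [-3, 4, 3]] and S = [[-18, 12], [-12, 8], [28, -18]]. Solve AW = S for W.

A is on the left of W, so left-multiply by A⁻¹: W = A⁻¹S.
det A = 4; the adjugate gives A⁻¹ = [[-1/2, -1/2, -1/2], [0, -3/2, -1/2], [-1/2, 3/2, 1/2]].
W = A⁻¹S = [[-1/2, -1/2, -1/2], [0, -3/2, -1/2], [-1/2, 3/2, 1/2]] · [[-18, 12], [-12, 8], [28, -18]] = [[1, -1], [4, -3], [5, -3]].

W = [[1, -1], [4, -3], [5, -3]]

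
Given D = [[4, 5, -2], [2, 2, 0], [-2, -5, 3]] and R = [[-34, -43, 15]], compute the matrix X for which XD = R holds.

Right-multiplying both sides by D⁻¹ gives X = RD⁻¹.
D has determinant 6; D⁻¹ = [[1, -5/6, 2/3], [-1, 4/3, -2/3], [-1, 5/3, -1/3]].
X = RD⁻¹ = [[-34, -43, 15]] · [[1, -5/6, 2/3], [-1, 4/3, -2/3], [-1, 5/3, -1/3]] = [[-6, -4, 1]].

X = [[-6, -4, 1]]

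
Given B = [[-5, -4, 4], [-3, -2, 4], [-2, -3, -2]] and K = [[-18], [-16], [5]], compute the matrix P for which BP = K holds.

Since B multiplies P on the left, P = B⁻¹K.
det B = -4; the adjugate gives B⁻¹ = [[-4, 5, 2], [7/2, -9/2, -2], [-5/4, 7/4, 1/2]].
P = B⁻¹K = [[-4, 5, 2], [7/2, -9/2, -2], [-5/4, 7/4, 1/2]] · [[-18], [-16], [5]] = [[2], [-1], [-3]].

P = [[2], [-1], [-3]]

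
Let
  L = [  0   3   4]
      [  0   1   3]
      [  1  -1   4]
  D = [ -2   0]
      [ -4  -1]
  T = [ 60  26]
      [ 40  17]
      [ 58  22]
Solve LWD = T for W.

W = [[1, -4], [2, -2], [4, -5]]

Isolating W: multiply by L⁻¹ from the left and D⁻¹ from the right, so W = L⁻¹TD⁻¹.
det L = 5; the adjugate gives L⁻¹ = [[7/5, -16/5, 1], [3/5, -4/5, 0], [-1/5, 3/5, 0]].
det D = 2; the adjugate gives D⁻¹ = [[-1/2, 0], [2, -1]].
L⁻¹T = [[14, 4], [4, 2], [12, 5]].
W = (L⁻¹T)D⁻¹ = [[1, -4], [2, -2], [4, -5]].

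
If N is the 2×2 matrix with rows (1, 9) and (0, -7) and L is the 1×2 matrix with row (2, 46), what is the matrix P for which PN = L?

P = [[2, -4]]

N is on the right of P, so right-multiply by N⁻¹: P = LN⁻¹.
det N = -7; the adjugate gives N⁻¹ = [[1, 9/7], [0, -1/7]].
P = LN⁻¹ = [[2, 46]] · [[1, 9/7], [0, -1/7]] = [[2, -4]].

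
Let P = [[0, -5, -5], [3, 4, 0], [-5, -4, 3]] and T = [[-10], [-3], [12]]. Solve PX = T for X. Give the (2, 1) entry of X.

Since P multiplies X on the left, X = P⁻¹T.
det P = 5; the adjugate gives P⁻¹ = [[12/5, 7, 4], [-9/5, -5, -3], [8/5, 5, 3]].
X = P⁻¹T = [[12/5, 7, 4], [-9/5, -5, -3], [8/5, 5, 3]] · [[-10], [-3], [12]] = [[3], [-3], [5]].

-3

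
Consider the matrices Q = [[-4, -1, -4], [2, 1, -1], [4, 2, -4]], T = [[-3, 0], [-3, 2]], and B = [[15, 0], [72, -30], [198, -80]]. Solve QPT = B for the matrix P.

P = [[-3, -5], [1, 0], [4, 5]]

Isolating P: multiply by Q⁻¹ from the left and T⁻¹ from the right, so P = Q⁻¹BT⁻¹.
det Q = 4; the adjugate gives Q⁻¹ = [[-1/2, -3, 5/4], [1, 8, -3], [0, 1, -1/2]].
det T = -6, so T⁻¹ = [[-1/3, 0], [-1/2, 1/2]].
Q⁻¹B = [[24, -10], [-3, 0], [-27, 10]].
P = (Q⁻¹B)T⁻¹ = [[-3, -5], [1, 0], [4, 5]].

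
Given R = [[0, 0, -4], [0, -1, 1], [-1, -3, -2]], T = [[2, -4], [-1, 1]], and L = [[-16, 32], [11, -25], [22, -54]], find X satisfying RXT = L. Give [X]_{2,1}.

-5

X = R⁻¹LT⁻¹ (apply R⁻¹ on the left and T⁻¹ on the right).
R has determinant 4; R⁻¹ = [[5/4, 3, -1], [-1/4, -1, 0], [-1/4, 0, 0]].
det T = -2, so T⁻¹ = [[-1/2, -2], [-1/2, -1]].
R⁻¹L = [[-9, 19], [-7, 17], [4, -8]].
X = (R⁻¹L)T⁻¹ = [[-5, -1], [-5, -3], [2, 0]].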